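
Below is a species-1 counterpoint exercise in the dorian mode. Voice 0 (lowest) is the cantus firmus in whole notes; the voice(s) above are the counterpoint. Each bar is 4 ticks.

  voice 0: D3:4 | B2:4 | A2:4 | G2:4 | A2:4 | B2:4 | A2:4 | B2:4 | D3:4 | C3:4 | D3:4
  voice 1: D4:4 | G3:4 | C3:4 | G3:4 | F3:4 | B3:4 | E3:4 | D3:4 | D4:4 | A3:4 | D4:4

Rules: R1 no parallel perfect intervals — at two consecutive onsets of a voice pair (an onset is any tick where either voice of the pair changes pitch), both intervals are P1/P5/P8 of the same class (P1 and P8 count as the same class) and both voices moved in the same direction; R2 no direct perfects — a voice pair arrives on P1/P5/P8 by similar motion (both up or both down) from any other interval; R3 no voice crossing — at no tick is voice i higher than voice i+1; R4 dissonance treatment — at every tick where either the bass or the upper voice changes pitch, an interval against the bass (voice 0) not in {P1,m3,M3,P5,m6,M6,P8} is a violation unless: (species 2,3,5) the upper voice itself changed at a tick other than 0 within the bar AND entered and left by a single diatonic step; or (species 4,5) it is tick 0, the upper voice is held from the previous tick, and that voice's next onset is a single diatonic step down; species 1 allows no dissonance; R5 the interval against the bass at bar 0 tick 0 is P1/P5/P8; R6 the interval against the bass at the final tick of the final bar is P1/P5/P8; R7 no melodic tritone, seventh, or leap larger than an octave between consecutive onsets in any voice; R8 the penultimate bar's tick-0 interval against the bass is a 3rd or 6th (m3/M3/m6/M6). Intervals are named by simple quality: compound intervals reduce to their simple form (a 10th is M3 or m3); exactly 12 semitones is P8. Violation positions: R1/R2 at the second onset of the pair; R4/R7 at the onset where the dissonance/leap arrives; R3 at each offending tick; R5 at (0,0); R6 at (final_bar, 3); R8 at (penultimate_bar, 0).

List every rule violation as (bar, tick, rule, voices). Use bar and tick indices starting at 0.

(5, 0, R2, (0, 1))
(5, 0, R7, (1,))
(6, 0, R2, (0, 1))
(8, 0, R2, (0, 1))
(10, 0, R2, (0, 1))

bar 0: v0=D3 v1=D4 downbeat P8
bar 1: v0=B2 v1=G3 downbeat m6
bar 2: v0=A2 v1=C3 downbeat m3
bar 3: v0=G2 v1=G3 downbeat P8
bar 4: v0=A2 v1=F3 downbeat m6
bar 5: v0=B2 v1=B3 downbeat P8
bar 6: v0=A2 v1=E3 downbeat P5
bar 7: v0=B2 v1=D3 downbeat m3
bar 8: v0=D3 v1=D4 downbeat P8
bar 9: v0=C3 v1=A3 downbeat M6
bar 10: v0=D3 v1=D4 downbeat P8
  -> R2 @ bar 5 tick 0 v(0, 1): A2/F3 m6 -> B2/B3 P8 similar
  -> R7 @ bar 5 tick 0 v(1,): F3->B3 leap 6st
  -> R2 @ bar 6 tick 0 v(0, 1): B2/B3 P8 -> A2/E3 P5 similar
  -> R2 @ bar 8 tick 0 v(0, 1): B2/D3 m3 -> D3/D4 P8 similar
  -> R2 @ bar 10 tick 0 v(0, 1): C3/A3 M6 -> D3/D4 P8 similar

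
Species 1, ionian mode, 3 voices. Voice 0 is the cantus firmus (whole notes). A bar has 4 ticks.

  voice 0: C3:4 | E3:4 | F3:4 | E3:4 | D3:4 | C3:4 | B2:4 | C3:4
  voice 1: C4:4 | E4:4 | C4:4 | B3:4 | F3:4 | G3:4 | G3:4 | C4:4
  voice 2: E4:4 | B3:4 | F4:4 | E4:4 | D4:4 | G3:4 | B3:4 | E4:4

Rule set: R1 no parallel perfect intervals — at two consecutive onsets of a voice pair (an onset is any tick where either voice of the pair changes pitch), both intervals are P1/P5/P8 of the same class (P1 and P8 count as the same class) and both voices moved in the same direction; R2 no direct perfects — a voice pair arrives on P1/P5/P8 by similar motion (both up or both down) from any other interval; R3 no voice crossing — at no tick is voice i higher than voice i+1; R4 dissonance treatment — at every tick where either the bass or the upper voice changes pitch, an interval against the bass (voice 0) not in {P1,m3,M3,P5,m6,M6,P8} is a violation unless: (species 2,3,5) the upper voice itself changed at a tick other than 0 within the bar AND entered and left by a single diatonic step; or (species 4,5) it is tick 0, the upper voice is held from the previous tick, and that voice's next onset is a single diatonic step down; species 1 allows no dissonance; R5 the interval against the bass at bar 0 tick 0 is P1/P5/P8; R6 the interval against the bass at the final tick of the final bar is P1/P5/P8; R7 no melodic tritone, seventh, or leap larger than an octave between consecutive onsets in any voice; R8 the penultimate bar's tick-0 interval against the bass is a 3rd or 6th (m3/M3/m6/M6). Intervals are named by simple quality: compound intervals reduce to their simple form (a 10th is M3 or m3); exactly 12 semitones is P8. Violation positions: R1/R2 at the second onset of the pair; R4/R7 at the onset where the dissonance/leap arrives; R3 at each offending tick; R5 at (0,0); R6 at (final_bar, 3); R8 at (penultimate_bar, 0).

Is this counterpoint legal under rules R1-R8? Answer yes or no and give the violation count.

No (16 violations)

bar 0: v0=C3 v1=C4 v2=E4 (M3)
bar 1: v0=E3 v1=E4 v2=B3 (P5)
bar 2: v0=F3 v1=C4 v2=F4 (P8)
bar 3: v0=E3 v1=B3 v2=E4 (P8)
bar 4: v0=D3 v1=F3 v2=D4 (P8)
bar 5: v0=C3 v1=G3 v2=G3 (P5)
bar 6: v0=B2 v1=G3 v2=B3 (P8)
bar 7: v0=C3 v1=C4 v2=E4 (M3)
  R5 @ bar0.0: opens on M3
  R1 @ bar1.0: C3/C4 P8 -> E3/E4 P8 similar
  R3 @ bar1.0: E4 above B3
  R3 @ bar1.1: E4 above B3
  R3 @ bar1.2: E4 above B3
  R3 @ bar1.3: E4 above B3
  R2 @ bar2.0: E3/B3 P5 -> F3/F4 P8 similar
  R7 @ bar2.0: B3->F4 leap 6st
  R1 @ bar3.0: F3/C4 P5 -> E3/B3 P5 similar
  R1 @ bar3.0: F3/F4 P8 -> E3/E4 P8 similar
  R1 @ bar4.0: E3/E4 P8 -> D3/D4 P8 similar
  R7 @ bar4.0: B3->F3 leap 6st
  R2 @ bar5.0: D3/D4 P8 -> C3/G3 P5 similar
  R8 @ bar6.0: penult P8 not 3rd/6th
  R2 @ bar7.0: B2/G3 m6 -> C3/C4 P8 similar
  R6 @ bar7.3: closes on M3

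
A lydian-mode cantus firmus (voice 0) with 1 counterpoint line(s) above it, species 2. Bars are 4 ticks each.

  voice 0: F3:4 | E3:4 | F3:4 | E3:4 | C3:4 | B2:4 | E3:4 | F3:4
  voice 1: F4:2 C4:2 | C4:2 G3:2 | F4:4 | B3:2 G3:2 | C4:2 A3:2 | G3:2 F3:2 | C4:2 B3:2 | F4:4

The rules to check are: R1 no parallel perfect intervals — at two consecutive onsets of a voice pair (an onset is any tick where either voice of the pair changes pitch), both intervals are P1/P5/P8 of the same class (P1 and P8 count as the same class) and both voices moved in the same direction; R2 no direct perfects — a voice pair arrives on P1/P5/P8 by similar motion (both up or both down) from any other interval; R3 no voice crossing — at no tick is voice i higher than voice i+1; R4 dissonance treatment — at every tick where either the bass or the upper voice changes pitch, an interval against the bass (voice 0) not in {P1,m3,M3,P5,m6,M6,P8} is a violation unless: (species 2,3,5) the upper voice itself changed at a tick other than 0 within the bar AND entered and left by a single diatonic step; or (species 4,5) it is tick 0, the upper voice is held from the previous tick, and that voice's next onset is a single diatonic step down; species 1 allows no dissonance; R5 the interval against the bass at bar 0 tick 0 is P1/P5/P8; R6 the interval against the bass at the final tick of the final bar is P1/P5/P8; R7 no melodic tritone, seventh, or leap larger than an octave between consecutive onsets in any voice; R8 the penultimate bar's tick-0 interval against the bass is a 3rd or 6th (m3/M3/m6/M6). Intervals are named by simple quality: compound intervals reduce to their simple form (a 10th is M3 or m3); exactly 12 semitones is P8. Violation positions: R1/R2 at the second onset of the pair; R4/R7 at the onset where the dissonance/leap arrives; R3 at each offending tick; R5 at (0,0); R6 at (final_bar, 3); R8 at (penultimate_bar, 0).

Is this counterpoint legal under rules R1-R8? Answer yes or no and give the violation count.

No (7 violations)

bar 0: v0=F3 v1=F4 (P8)
bar 1: v0=E3 v1=C4 (m6)
bar 2: v0=F3 v1=F4 (P8)
bar 3: v0=E3 v1=B3 (P5)
bar 4: v0=C3 v1=C4 (P8)
bar 5: v0=B2 v1=G3 (m6)
bar 6: v0=E3 v1=C4 (m6)
bar 7: v0=F3 v1=F4 (P8)
  R2 @ bar2.0: E3/G3 m3 -> F3/F4 P8 similar
  R7 @ bar2.0: G3->F4 leap 10st
  R2 @ bar3.0: F3/F4 P8 -> E3/B3 P5 similar
  R7 @ bar3.0: F4->B3 leap 6st
  R4 @ bar5.2: B2/F3 TT untreated
  R2 @ bar7.0: E3/B3 P5 -> F3/F4 P8 similar
  R7 @ bar7.0: B3->F4 leap 6st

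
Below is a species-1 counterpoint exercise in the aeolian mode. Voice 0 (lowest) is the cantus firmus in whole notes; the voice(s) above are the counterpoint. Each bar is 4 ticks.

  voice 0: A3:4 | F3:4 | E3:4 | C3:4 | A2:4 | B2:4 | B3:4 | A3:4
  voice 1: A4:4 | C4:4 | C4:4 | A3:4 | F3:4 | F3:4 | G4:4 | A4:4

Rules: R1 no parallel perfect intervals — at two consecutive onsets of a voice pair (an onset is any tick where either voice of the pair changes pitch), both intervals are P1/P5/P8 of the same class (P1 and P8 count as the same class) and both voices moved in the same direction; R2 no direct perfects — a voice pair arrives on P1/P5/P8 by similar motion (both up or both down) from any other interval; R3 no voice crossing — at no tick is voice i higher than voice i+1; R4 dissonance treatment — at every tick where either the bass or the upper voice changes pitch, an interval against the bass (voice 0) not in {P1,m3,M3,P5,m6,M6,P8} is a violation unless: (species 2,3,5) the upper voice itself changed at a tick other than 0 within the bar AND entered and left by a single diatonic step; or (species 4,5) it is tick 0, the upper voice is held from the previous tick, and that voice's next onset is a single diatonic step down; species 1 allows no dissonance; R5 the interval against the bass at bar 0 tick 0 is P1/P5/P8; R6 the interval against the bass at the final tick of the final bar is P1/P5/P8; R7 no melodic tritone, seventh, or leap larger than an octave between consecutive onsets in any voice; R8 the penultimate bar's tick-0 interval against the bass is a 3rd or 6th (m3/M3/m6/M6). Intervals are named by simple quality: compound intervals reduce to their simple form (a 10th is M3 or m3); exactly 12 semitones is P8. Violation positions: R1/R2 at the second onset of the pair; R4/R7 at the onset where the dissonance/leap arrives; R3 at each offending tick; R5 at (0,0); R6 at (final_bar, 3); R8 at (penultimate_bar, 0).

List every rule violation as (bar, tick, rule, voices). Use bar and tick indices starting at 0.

bar 0: v0=A3 v1=A4 downbeat P8
bar 1: v0=F3 v1=C4 downbeat P5
bar 2: v0=E3 v1=C4 downbeat m6
bar 3: v0=C3 v1=A3 downbeat M6
bar 4: v0=A2 v1=F3 downbeat m6
bar 5: v0=B2 v1=F3 downbeat TT
bar 6: v0=B3 v1=G4 downbeat m6
bar 7: v0=A3 v1=A4 downbeat P8
  -> R2 @ bar 1 tick 0 v(0, 1): A3/A4 P8 -> F3/C4 P5 similar
  -> R4 @ bar 5 tick 0 v(0, 1): B2/F3 TT untreated
  -> R7 @ bar 6 tick 0 v(1,): F3->G4 leap 14st

(1, 0, R2, (0, 1))
(5, 0, R4, (0, 1))
(6, 0, R7, (1,))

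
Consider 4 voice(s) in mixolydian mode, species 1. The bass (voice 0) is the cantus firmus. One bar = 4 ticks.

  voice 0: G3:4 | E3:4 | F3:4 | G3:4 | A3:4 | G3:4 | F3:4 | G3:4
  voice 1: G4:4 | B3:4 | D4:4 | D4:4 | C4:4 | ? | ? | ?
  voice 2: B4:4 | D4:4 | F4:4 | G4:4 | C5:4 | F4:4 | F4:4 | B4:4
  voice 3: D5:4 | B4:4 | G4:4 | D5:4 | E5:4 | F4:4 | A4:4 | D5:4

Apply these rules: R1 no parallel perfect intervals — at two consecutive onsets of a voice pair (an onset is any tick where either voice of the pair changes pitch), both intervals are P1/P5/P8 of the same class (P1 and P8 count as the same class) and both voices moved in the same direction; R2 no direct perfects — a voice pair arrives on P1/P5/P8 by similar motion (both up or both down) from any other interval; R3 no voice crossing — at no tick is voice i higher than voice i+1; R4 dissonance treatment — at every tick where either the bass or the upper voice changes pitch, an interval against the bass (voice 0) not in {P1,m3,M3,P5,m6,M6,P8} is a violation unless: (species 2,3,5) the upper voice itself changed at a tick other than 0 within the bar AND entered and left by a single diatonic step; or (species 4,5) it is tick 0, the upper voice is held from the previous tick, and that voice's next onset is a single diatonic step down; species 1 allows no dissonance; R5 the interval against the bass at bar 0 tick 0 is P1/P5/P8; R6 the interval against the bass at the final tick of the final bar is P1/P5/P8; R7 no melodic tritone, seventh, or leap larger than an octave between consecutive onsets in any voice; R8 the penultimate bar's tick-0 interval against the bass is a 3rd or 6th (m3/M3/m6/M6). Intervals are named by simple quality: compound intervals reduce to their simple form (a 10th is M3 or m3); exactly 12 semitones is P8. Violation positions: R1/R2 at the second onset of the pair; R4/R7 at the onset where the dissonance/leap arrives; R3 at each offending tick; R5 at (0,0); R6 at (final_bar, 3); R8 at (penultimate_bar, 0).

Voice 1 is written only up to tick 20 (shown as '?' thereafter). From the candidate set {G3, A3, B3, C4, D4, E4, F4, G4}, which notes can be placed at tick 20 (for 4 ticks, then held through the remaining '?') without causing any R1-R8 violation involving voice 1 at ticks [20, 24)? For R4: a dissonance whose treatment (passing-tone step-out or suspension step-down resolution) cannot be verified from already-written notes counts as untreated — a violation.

{B3, D4, E4}

G3: violates R2
A3: violates R4
B3: legal
C4: violates R4
D4: legal
E4: legal
F4: violates R4
G4: violates R3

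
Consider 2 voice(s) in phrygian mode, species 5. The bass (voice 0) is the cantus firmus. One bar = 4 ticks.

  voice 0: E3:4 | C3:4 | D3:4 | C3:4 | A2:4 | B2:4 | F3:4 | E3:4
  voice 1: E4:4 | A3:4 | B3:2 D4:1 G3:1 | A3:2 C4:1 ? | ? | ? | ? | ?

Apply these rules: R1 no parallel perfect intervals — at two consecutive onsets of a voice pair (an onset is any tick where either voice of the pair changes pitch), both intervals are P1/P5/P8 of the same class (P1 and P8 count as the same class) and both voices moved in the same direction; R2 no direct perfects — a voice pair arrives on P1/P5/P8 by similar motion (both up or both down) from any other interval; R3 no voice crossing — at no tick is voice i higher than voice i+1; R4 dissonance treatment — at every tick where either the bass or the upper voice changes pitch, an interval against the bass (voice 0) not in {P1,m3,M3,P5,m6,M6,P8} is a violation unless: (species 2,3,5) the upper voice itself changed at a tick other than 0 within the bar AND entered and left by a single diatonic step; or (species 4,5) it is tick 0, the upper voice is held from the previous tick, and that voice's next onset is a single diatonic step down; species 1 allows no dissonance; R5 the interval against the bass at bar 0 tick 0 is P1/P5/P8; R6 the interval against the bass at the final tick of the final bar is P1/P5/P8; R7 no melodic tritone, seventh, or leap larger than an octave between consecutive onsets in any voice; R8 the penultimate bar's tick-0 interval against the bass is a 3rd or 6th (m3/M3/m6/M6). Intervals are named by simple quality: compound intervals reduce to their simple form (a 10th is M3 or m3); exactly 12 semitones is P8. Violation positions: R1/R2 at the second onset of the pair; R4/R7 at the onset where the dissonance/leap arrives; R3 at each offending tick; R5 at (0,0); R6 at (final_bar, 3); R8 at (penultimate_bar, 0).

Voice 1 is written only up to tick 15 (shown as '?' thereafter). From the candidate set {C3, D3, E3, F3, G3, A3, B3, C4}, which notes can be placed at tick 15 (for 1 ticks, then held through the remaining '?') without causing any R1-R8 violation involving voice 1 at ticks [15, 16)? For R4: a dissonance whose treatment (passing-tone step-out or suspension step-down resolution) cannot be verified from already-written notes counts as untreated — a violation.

C3: legal
D3: violates R4,R7
E3: legal
F3: violates R4
G3: legal
A3: legal
B3: violates R4
C4: legal

{A3, C3, C4, E3, G3}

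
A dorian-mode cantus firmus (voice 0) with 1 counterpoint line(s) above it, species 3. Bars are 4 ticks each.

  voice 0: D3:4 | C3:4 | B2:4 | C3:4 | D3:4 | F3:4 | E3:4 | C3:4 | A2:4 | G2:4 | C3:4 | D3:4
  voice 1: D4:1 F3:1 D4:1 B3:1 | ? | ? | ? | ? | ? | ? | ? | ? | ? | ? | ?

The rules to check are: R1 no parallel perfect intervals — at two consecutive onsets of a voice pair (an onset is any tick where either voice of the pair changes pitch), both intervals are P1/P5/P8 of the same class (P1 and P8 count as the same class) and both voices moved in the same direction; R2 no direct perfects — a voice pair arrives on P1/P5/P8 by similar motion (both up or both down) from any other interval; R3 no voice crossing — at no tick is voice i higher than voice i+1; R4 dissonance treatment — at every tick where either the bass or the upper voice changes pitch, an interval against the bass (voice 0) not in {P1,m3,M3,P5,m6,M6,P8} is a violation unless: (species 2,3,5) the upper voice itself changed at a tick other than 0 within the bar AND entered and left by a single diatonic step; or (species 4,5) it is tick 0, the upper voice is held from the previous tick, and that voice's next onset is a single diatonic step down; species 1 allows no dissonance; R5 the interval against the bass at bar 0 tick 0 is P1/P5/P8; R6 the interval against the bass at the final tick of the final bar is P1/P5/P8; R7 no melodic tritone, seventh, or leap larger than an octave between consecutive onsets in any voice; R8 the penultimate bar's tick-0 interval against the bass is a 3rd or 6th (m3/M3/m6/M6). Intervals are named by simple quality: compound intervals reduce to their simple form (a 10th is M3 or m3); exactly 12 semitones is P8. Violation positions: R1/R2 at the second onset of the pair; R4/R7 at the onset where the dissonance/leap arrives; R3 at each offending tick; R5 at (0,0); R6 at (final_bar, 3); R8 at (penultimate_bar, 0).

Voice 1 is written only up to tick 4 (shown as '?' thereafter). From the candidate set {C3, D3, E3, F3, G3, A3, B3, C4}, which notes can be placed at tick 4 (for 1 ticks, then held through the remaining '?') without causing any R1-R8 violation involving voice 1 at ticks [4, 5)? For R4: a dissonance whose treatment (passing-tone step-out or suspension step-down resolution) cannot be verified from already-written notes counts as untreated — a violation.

{A3, C4, E3}

C3: violates R2,R7
D3: violates R4
E3: legal
F3: violates R4,R7
G3: violates R2
A3: legal
B3: violates R4
C4: legal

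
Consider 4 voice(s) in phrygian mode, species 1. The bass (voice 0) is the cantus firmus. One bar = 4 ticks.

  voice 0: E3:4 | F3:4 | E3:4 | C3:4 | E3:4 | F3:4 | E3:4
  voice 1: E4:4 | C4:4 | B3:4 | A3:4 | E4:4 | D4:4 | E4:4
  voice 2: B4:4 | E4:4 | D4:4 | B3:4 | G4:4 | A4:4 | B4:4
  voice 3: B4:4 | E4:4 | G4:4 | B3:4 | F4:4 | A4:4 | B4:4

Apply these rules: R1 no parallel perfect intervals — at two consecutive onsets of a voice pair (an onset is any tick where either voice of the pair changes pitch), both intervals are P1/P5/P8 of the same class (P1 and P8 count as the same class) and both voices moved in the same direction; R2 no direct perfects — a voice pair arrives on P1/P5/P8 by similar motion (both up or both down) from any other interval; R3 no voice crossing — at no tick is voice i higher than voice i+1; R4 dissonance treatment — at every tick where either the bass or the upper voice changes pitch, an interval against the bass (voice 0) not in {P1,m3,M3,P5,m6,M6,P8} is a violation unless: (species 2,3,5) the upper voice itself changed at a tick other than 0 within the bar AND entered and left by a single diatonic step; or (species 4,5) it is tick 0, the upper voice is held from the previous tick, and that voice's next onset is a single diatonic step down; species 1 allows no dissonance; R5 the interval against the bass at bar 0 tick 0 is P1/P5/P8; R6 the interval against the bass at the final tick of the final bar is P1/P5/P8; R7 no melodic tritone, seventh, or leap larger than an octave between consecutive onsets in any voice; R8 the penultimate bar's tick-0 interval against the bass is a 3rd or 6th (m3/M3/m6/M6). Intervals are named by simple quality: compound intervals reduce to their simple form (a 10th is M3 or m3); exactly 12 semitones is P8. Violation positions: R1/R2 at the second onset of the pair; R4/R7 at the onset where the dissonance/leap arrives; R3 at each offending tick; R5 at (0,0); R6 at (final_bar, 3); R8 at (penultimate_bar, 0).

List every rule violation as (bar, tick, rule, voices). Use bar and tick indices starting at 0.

bar 0: v0=E3 v1=E4 v2=B4 v3=B4 downbeat P5
bar 1: v0=F3 v1=C4 v2=E4 v3=E4 downbeat M7
bar 2: v0=E3 v1=B3 v2=D4 v3=G4 downbeat m3
bar 3: v0=C3 v1=A3 v2=B3 v3=B3 downbeat M7
bar 4: v0=E3 v1=E4 v2=G4 v3=F4 downbeat m2
bar 5: v0=F3 v1=D4 v2=A4 v3=A4 downbeat M3
bar 6: v0=E3 v1=E4 v2=B4 v3=B4 downbeat P5
  -> R1 @ bar 1 tick 0 v(2, 3): B4/B4 P1 -> E4/E4 P1 similar
  -> R4 @ bar 1 tick 0 v(0, 2): F3/E4 M7 untreated
  -> R4 @ bar 1 tick 0 v(0, 3): F3/E4 M7 untreated
  -> R1 @ bar 2 tick 0 v(0, 1): F3/C4 P5 -> E3/B3 P5 similar
  -> R4 @ bar 2 tick 0 v(0, 2): E3/D4 m7 untreated
  -> R2 @ bar 3 tick 0 v(2, 3): D4/G4 P4 -> B3/B3 P1 similar
  -> R4 @ bar 3 tick 0 v(0, 2): C3/B3 M7 untreated
  -> R4 @ bar 3 tick 0 v(0, 3): C3/B3 M7 untreated
  -> R2 @ bar 4 tick 0 v(0, 1): C3/A3 M6 -> E3/E4 P8 similar
  -> R3 @ bar 4 tick 0 v(2, 3): G4 above F4
  -> R4 @ bar 4 tick 0 v(0, 3): E3/F4 m2 untreated
  -> R7 @ bar 4 tick 0 v(3,): B3->F4 leap 6st
  -> R3 @ bar 4 tick 1 v(2, 3): G4 above F4
  -> R3 @ bar 4 tick 2 v(2, 3): G4 above F4
  -> R3 @ bar 4 tick 3 v(2, 3): G4 above F4
  -> R2 @ bar 5 tick 0 v(2, 3): G4/F4 M2 -> A4/A4 P1 similar
  -> R1 @ bar 6 tick 0 v(1, 2): D4/A4 P5 -> E4/B4 P5 similar
  -> R1 @ bar 6 tick 0 v(1, 3): D4/A4 P5 -> E4/B4 P5 similar
  -> R1 @ bar 6 tick 0 v(2, 3): A4/A4 P1 -> B4/B4 P1 similar

(1, 0, R1, (2, 3))
(1, 0, R4, (0, 2))
(1, 0, R4, (0, 3))
(2, 0, R1, (0, 1))
(2, 0, R4, (0, 2))
(3, 0, R2, (2, 3))
(3, 0, R4, (0, 2))
(3, 0, R4, (0, 3))
(4, 0, R2, (0, 1))
(4, 0, R3, (2, 3))
(4, 0, R4, (0, 3))
(4, 0, R7, (3,))
(4, 1, R3, (2, 3))
(4, 2, R3, (2, 3))
(4, 3, R3, (2, 3))
(5, 0, R2, (2, 3))
(6, 0, R1, (1, 2))
(6, 0, R1, (1, 3))
(6, 0, R1, (2, 3))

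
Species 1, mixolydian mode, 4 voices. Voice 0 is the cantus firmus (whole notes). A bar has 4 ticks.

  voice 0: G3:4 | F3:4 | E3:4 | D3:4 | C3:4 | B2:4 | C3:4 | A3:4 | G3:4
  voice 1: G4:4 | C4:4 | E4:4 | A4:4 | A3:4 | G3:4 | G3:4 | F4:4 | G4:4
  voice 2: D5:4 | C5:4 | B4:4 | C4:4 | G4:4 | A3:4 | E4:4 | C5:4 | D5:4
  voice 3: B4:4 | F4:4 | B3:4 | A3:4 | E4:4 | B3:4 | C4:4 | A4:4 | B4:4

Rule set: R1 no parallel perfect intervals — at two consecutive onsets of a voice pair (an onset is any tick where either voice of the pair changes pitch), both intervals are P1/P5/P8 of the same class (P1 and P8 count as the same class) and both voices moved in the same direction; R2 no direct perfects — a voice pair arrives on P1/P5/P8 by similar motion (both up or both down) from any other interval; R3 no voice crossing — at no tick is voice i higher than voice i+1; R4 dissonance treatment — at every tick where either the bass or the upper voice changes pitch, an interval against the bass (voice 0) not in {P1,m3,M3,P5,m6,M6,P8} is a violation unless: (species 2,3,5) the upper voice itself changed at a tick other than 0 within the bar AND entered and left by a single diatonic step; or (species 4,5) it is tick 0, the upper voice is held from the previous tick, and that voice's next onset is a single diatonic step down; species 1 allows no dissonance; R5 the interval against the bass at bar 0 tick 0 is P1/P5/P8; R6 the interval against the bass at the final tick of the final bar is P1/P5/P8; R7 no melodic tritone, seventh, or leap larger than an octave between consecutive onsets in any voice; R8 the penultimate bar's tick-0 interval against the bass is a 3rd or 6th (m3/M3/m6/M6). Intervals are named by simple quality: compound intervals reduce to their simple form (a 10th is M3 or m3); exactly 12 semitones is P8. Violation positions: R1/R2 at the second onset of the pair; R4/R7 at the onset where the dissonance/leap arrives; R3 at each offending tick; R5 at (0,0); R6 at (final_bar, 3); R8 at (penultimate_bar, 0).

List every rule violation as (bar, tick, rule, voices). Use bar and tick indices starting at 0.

bar 0: v0=G3 v1=G4 v2=D5 v3=B4 downbeat M3
bar 1: v0=F3 v1=C4 v2=C5 v3=F4 downbeat P8
bar 2: v0=E3 v1=E4 v2=B4 v3=B3 downbeat P5
bar 3: v0=D3 v1=A4 v2=C4 v3=A3 downbeat P5
bar 4: v0=C3 v1=A3 v2=G4 v3=E4 downbeat M3
bar 5: v0=B2 v1=G3 v2=A3 v3=B3 downbeat P8
bar 6: v0=C3 v1=G3 v2=E4 v3=C4 downbeat P8
bar 7: v0=A3 v1=F4 v2=C5 v3=A4 downbeat P8
bar 8: v0=G3 v1=G4 v2=D5 v3=B4 downbeat M3
  -> R3 @ bar 0 tick 0 v(2, 3): D5 above B4
  -> R5 @ bar 0 tick 0 v(0, 3): opens on M3
  -> R3 @ bar 0 tick 1 v(2, 3): D5 above B4
  -> R3 @ bar 0 tick 2 v(2, 3): D5 above B4
  -> R3 @ bar 0 tick 3 v(2, 3): D5 above B4
  -> R1 @ bar 1 tick 0 v(0, 2): G3/D5 P5 -> F3/C5 P5 similar
  -> R2 @ bar 1 tick 0 v(0, 1): G3/G4 P8 -> F3/C4 P5 similar
  -> R2 @ bar 1 tick 0 v(0, 3): G3/B4 M3 -> F3/F4 P8 similar
  -> R2 @ bar 1 tick 0 v(1, 2): G4/D5 P5 -> C4/C5 P8 similar
  -> R2 @ bar 1 tick 0 v(2, 3): D5/B4 m3 -> C5/F4 P5 similar
  -> R3 @ bar 1 tick 0 v(2, 3): C5 above F4
  -> R7 @ bar 1 tick 0 v(3,): B4->F4 leap 6st
  -> R3 @ bar 1 tick 1 v(2, 3): C5 above F4
  -> R3 @ bar 1 tick 2 v(2, 3): C5 above F4
  -> R3 @ bar 1 tick 3 v(2, 3): C5 above F4
  -> R1 @ bar 2 tick 0 v(0, 2): F3/C5 P5 -> E3/B4 P5 similar
  -> R2 @ bar 2 tick 0 v(0, 3): F3/F4 P8 -> E3/B3 P5 similar
  -> R2 @ bar 2 tick 0 v(2, 3): C5/F4 P5 -> B4/B3 P8 similar
  -> R3 @ bar 2 tick 0 v(2, 3): B4 above B3
  -> R7 @ bar 2 tick 0 v(3,): F4->B3 leap 6st
  -> R3 @ bar 2 tick 1 v(2, 3): B4 above B3
  -> R3 @ bar 2 tick 2 v(2, 3): B4 above B3
  -> R3 @ bar 2 tick 3 v(2, 3): B4 above B3
  -> R1 @ bar 3 tick 0 v(0, 3): E3/B3 P5 -> D3/A3 P5 similar
  -> R3 @ bar 3 tick 0 v(1, 2): A4 above C4
  -> R3 @ bar 3 tick 0 v(2, 3): C4 above A3
  -> R4 @ bar 3 tick 0 v(0, 2): D3/C4 m7 untreated
  -> R7 @ bar 3 tick 0 v(2,): B4->C4 leap 11st
  -> R3 @ bar 3 tick 1 v(1, 2): A4 above C4
  -> R3 @ bar 3 tick 1 v(2, 3): C4 above A3
  -> R3 @ bar 3 tick 2 v(1, 2): A4 above C4
  -> R3 @ bar 3 tick 2 v(2, 3): C4 above A3
  -> R3 @ bar 3 tick 3 v(1, 2): A4 above C4
  -> R3 @ bar 3 tick 3 v(2, 3): C4 above A3
  -> R3 @ bar 4 tick 0 v(2, 3): G4 above E4
  -> R3 @ bar 4 tick 1 v(2, 3): G4 above E4
  -> R3 @ bar 4 tick 2 v(2, 3): G4 above E4
  -> R3 @ bar 4 tick 3 v(2, 3): G4 above E4
  -> R2 @ bar 5 tick 0 v(0, 3): C3/E4 M3 -> B2/B3 P8 similar
  -> R4 @ bar 5 tick 0 v(0, 2): B2/A3 m7 untreated
  -> R7 @ bar 5 tick 0 v(2,): G4->A3 leap 10st
  -> R1 @ bar 6 tick 0 v(0, 3): B2/B3 P8 -> C3/C4 P8 similar
  -> R3 @ bar 6 tick 0 v(2, 3): E4 above C4
  -> R3 @ bar 6 tick 1 v(2, 3): E4 above C4
  -> R3 @ bar 6 tick 2 v(2, 3): E4 above C4
  -> R3 @ bar 6 tick 3 v(2, 3): E4 above C4
  -> R1 @ bar 7 tick 0 v(0, 3): C3/C4 P8 -> A3/A4 P8 similar
  -> R2 @ bar 7 tick 0 v(1, 2): G3/E4 M6 -> F4/C5 P5 similar
  -> R3 @ bar 7 tick 0 v(2, 3): C5 above A4
  -> R7 @ bar 7 tick 0 v(1,): G3->F4 leap 10st
  -> R8 @ bar 7 tick 0 v(0, 3): penult P8 not 3rd/6th
  -> R3 @ bar 7 tick 1 v(2, 3): C5 above A4
  -> R3 @ bar 7 tick 2 v(2, 3): C5 above A4
  -> R3 @ bar 7 tick 3 v(2, 3): C5 above A4
  -> R1 @ bar 8 tick 0 v(1, 2): F4/C5 P5 -> G4/D5 P5 similar
  -> R3 @ bar 8 tick 0 v(2, 3): D5 above B4
  -> R3 @ bar 8 tick 1 v(2, 3): D5 above B4
  -> R3 @ bar 8 tick 2 v(2, 3): D5 above B4
  -> R3 @ bar 8 tick 3 v(2, 3): D5 above B4
  -> R6 @ bar 8 tick 3 v(0, 3): closes on M3

(0, 0, R3, (2, 3))
(0, 0, R5, (0, 3))
(0, 1, R3, (2, 3))
(0, 2, R3, (2, 3))
(0, 3, R3, (2, 3))
(1, 0, R1, (0, 2))
(1, 0, R2, (0, 1))
(1, 0, R2, (0, 3))
(1, 0, R2, (1, 2))
(1, 0, R2, (2, 3))
(1, 0, R3, (2, 3))
(1, 0, R7, (3,))
(1, 1, R3, (2, 3))
(1, 2, R3, (2, 3))
(1, 3, R3, (2, 3))
(2, 0, R1, (0, 2))
(2, 0, R2, (0, 3))
(2, 0, R2, (2, 3))
(2, 0, R3, (2, 3))
(2, 0, R7, (3,))
(2, 1, R3, (2, 3))
(2, 2, R3, (2, 3))
(2, 3, R3, (2, 3))
(3, 0, R1, (0, 3))
(3, 0, R3, (1, 2))
(3, 0, R3, (2, 3))
(3, 0, R4, (0, 2))
(3, 0, R7, (2,))
(3, 1, R3, (1, 2))
(3, 1, R3, (2, 3))
(3, 2, R3, (1, 2))
(3, 2, R3, (2, 3))
(3, 3, R3, (1, 2))
(3, 3, R3, (2, 3))
(4, 0, R3, (2, 3))
(4, 1, R3, (2, 3))
(4, 2, R3, (2, 3))
(4, 3, R3, (2, 3))
(5, 0, R2, (0, 3))
(5, 0, R4, (0, 2))
(5, 0, R7, (2,))
(6, 0, R1, (0, 3))
(6, 0, R3, (2, 3))
(6, 1, R3, (2, 3))
(6, 2, R3, (2, 3))
(6, 3, R3, (2, 3))
(7, 0, R1, (0, 3))
(7, 0, R2, (1, 2))
(7, 0, R3, (2, 3))
(7, 0, R7, (1,))
(7, 0, R8, (0, 3))
(7, 1, R3, (2, 3))
(7, 2, R3, (2, 3))
(7, 3, R3, (2, 3))
(8, 0, R1, (1, 2))
(8, 0, R3, (2, 3))
(8, 1, R3, (2, 3))
(8, 2, R3, (2, 3))
(8, 3, R3, (2, 3))
(8, 3, R6, (0, 3))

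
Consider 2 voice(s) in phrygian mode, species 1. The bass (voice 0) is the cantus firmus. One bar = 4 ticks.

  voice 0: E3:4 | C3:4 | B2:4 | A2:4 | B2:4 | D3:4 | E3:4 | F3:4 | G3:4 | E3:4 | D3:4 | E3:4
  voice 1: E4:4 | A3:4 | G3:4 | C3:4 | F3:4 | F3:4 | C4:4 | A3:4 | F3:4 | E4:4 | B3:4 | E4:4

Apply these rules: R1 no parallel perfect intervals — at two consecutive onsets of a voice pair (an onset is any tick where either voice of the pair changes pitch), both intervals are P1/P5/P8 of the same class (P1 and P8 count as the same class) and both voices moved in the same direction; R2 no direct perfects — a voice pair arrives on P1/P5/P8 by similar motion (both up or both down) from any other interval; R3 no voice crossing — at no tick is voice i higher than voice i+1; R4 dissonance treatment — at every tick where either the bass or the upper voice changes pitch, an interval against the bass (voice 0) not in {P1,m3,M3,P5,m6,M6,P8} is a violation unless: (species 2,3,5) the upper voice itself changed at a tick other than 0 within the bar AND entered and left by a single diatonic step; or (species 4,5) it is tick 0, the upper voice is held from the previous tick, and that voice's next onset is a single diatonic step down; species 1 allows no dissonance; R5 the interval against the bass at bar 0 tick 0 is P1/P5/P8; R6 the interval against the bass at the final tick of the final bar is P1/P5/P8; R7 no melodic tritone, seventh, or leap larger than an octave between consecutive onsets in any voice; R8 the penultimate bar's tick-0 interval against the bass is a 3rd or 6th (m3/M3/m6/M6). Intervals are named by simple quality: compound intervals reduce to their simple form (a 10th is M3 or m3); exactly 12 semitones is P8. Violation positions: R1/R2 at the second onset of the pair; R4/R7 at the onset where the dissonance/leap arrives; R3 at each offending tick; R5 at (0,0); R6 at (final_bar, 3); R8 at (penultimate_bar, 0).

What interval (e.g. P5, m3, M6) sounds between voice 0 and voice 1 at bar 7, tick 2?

voice 0=F3 voice 1=A3 -> M3

M3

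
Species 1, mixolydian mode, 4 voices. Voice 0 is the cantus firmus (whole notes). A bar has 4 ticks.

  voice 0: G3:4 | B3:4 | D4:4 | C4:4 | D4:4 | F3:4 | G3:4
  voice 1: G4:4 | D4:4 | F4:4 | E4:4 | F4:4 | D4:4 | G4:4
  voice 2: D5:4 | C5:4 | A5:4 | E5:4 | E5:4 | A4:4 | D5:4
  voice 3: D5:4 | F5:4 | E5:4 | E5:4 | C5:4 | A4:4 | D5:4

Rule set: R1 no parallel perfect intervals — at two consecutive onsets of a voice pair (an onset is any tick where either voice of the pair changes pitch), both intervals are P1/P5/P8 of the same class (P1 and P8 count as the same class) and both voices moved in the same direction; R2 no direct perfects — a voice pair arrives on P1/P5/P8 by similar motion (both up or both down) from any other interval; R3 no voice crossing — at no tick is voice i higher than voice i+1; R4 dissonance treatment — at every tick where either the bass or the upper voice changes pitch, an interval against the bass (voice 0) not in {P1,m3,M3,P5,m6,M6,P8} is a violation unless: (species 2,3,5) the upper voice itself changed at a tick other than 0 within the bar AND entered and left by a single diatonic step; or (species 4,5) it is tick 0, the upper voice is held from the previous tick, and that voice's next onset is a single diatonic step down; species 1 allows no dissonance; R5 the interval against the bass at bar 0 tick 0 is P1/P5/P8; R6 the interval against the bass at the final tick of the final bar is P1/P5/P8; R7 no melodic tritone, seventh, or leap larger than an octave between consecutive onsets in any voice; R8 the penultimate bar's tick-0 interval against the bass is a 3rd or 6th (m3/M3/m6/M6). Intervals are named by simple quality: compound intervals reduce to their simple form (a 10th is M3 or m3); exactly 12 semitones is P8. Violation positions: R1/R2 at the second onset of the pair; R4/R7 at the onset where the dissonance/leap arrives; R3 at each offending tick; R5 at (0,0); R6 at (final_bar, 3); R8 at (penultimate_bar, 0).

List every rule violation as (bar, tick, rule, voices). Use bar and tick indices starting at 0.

bar 0: v0=G3 v1=G4 v2=D5 v3=D5 downbeat P5
bar 1: v0=B3 v1=D4 v2=C5 v3=F5 downbeat TT
bar 2: v0=D4 v1=F4 v2=A5 v3=E5 downbeat M2
bar 3: v0=C4 v1=E4 v2=E5 v3=E5 downbeat M3
bar 4: v0=D4 v1=F4 v2=E5 v3=C5 downbeat m7
bar 5: v0=F3 v1=D4 v2=A4 v3=A4 downbeat M3
bar 6: v0=G3 v1=G4 v2=D5 v3=D5 downbeat P5
  -> R4 @ bar 1 tick 0 v(0, 2): B3/C5 m2 untreated
  -> R4 @ bar 1 tick 0 v(0, 3): B3/F5 TT untreated
  -> R2 @ bar 2 tick 0 v(0, 2): B3/C5 m2 -> D4/A5 P5 similar
  -> R3 @ bar 2 tick 0 v(2, 3): A5 above E5
  -> R4 @ bar 2 tick 0 v(0, 3): D4/E5 M2 untreated
  -> R3 @ bar 2 tick 1 v(2, 3): A5 above E5
  -> R3 @ bar 2 tick 2 v(2, 3): A5 above E5
  -> R3 @ bar 2 tick 3 v(2, 3): A5 above E5
  -> R2 @ bar 3 tick 0 v(1, 2): F4/A5 M3 -> E4/E5 P8 similar
  -> R3 @ bar 4 tick 0 v(2, 3): E5 above C5
  -> R4 @ bar 4 tick 0 v(0, 2): D4/E5 M2 untreated
  -> R4 @ bar 4 tick 0 v(0, 3): D4/C5 m7 untreated
  -> R3 @ bar 4 tick 1 v(2, 3): E5 above C5
  -> R3 @ bar 4 tick 2 v(2, 3): E5 above C5
  -> R3 @ bar 4 tick 3 v(2, 3): E5 above C5
  -> R1 @ bar 5 tick 0 v(1, 3): F4/C5 P5 -> D4/A4 P5 similar
  -> R2 @ bar 5 tick 0 v(1, 2): F4/E5 M7 -> D4/A4 P5 similar
  -> R2 @ bar 5 tick 0 v(2, 3): E5/C5 M3 -> A4/A4 P1 similar
  -> R1 @ bar 6 tick 0 v(1, 2): D4/A4 P5 -> G4/D5 P5 similar
  -> R1 @ bar 6 tick 0 v(1, 3): D4/A4 P5 -> G4/D5 P5 similar
  -> R1 @ bar 6 tick 0 v(2, 3): A4/A4 P1 -> D5/D5 P1 similar
  -> R2 @ bar 6 tick 0 v(0, 1): F3/D4 M6 -> G3/G4 P8 similar
  -> R2 @ bar 6 tick 0 v(0, 2): F3/A4 M3 -> G3/D5 P5 similar
  -> R2 @ bar 6 tick 0 v(0, 3): F3/A4 M3 -> G3/D5 P5 similar

(1, 0, R4, (0, 2))
(1, 0, R4, (0, 3))
(2, 0, R2, (0, 2))
(2, 0, R3, (2, 3))
(2, 0, R4, (0, 3))
(2, 1, R3, (2, 3))
(2, 2, R3, (2, 3))
(2, 3, R3, (2, 3))
(3, 0, R2, (1, 2))
(4, 0, R3, (2, 3))
(4, 0, R4, (0, 2))
(4, 0, R4, (0, 3))
(4, 1, R3, (2, 3))
(4, 2, R3, (2, 3))
(4, 3, R3, (2, 3))
(5, 0, R1, (1, 3))
(5, 0, R2, (1, 2))
(5, 0, R2, (2, 3))
(6, 0, R1, (1, 2))
(6, 0, R1, (1, 3))
(6, 0, R1, (2, 3))
(6, 0, R2, (0, 1))
(6, 0, R2, (0, 2))
(6, 0, R2, (0, 3))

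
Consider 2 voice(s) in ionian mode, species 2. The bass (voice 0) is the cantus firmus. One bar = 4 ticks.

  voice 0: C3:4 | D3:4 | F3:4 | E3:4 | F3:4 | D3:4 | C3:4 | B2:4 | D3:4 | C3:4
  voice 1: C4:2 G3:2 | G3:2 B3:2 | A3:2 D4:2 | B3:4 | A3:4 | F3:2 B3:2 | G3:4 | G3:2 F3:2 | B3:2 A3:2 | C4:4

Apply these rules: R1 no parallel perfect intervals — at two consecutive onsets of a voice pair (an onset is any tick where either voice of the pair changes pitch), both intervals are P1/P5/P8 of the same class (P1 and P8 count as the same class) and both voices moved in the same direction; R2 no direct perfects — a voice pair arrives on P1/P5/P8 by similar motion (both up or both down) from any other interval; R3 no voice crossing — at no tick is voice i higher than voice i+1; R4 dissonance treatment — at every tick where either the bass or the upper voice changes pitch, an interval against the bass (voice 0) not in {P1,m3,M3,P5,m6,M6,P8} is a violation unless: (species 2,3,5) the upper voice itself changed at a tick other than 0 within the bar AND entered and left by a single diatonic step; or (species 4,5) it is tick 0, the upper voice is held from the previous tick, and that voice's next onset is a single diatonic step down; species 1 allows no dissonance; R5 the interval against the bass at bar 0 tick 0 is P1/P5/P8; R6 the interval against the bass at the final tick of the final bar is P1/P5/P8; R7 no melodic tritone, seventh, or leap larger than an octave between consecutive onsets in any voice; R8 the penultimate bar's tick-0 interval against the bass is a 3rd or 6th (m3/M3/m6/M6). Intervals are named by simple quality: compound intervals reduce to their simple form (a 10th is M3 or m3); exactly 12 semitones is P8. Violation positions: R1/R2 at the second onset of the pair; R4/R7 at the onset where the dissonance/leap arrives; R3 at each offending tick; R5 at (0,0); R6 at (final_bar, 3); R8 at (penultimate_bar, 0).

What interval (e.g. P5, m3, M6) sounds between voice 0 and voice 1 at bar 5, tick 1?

voice 0=D3 voice 1=F3 -> m3

m3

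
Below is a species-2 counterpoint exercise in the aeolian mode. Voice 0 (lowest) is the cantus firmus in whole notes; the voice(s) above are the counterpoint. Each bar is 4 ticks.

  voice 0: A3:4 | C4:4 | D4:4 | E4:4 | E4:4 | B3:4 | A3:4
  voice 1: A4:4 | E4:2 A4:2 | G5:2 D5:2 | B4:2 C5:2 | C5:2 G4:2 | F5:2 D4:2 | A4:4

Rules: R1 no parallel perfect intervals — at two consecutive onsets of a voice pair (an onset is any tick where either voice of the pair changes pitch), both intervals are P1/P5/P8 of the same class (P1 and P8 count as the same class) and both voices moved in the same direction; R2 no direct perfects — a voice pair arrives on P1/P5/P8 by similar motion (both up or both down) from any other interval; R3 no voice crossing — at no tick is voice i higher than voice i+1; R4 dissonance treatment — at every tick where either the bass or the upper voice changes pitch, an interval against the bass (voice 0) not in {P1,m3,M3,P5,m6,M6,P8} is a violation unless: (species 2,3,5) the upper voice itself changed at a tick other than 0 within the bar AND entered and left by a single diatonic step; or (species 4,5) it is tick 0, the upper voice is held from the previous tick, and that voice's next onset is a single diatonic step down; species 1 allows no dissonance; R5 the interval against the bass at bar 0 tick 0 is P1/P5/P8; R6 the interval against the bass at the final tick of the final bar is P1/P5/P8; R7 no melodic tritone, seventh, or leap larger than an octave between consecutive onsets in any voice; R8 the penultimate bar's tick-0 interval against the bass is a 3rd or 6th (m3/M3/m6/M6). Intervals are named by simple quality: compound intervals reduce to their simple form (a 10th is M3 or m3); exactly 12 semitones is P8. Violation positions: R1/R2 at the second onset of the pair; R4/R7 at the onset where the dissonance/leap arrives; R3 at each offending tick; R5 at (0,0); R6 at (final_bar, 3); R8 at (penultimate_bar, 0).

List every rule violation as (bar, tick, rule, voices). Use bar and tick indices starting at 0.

bar 0: v0=A3 v1=A4 downbeat P8
bar 1: v0=C4 v1=E4 downbeat M3
bar 2: v0=D4 v1=G5 downbeat P4
bar 3: v0=E4 v1=B4 downbeat P5
bar 4: v0=E4 v1=C5 downbeat m6
bar 5: v0=B3 v1=F5 downbeat TT
bar 6: v0=A3 v1=A4 downbeat P8
  -> R4 @ bar 2 tick 0 v(0, 1): D4/G5 P4 untreated
  -> R7 @ bar 2 tick 0 v(1,): A4->G5 leap 10st
  -> R4 @ bar 5 tick 0 v(0, 1): B3/F5 TT untreated
  -> R7 @ bar 5 tick 0 v(1,): G4->F5 leap 10st
  -> R8 @ bar 5 tick 0 v(0, 1): penult TT not 3rd/6th
  -> R7 @ bar 5 tick 2 v(1,): F5->D4 leap 15st

(2, 0, R4, (0, 1))
(2, 0, R7, (1,))
(5, 0, R4, (0, 1))
(5, 0, R7, (1,))
(5, 0, R8, (0, 1))
(5, 2, R7, (1,))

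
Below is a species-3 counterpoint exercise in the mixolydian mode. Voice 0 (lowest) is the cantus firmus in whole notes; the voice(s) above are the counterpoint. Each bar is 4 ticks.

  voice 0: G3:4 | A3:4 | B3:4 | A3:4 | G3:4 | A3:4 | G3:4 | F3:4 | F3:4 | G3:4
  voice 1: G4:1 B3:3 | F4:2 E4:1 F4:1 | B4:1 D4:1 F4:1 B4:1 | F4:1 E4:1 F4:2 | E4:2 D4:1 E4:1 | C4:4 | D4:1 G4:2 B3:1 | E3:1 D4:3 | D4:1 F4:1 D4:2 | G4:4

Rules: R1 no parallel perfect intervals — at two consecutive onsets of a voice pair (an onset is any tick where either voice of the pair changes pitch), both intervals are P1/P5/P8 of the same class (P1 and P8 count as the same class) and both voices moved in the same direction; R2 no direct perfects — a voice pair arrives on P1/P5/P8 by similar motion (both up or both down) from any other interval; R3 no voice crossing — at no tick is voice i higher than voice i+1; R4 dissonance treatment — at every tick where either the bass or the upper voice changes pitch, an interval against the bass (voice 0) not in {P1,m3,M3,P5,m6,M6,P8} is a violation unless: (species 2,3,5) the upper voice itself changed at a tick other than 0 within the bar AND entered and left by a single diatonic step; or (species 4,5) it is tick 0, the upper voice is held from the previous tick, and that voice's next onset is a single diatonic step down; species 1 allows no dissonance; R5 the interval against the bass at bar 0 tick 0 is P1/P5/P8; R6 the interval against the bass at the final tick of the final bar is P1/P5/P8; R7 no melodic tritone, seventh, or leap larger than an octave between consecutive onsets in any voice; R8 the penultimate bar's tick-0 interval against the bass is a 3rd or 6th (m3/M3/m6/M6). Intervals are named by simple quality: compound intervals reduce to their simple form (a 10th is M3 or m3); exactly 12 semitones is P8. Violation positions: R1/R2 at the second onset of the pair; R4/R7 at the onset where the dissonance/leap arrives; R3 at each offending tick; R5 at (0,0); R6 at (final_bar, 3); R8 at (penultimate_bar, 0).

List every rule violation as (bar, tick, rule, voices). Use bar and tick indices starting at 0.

(1, 0, R7, (1,))
(2, 0, R2, (0, 1))
(2, 0, R7, (1,))
(2, 2, R4, (0, 1))
(2, 3, R7, (1,))
(3, 0, R7, (1,))
(7, 0, R3, (0, 1))
(7, 0, R4, (0, 1))
(7, 1, R7, (1,))
(9, 0, R2, (0, 1))

bar 0: v0=G3 v1=G4 downbeat P8
bar 1: v0=A3 v1=F4 downbeat m6
bar 2: v0=B3 v1=B4 downbeat P8
bar 3: v0=A3 v1=F4 downbeat m6
bar 4: v0=G3 v1=E4 downbeat M6
bar 5: v0=A3 v1=C4 downbeat m3
bar 6: v0=G3 v1=D4 downbeat P5
bar 7: v0=F3 v1=E3 downbeat m2
bar 8: v0=F3 v1=D4 downbeat M6
bar 9: v0=G3 v1=G4 downbeat P8
  -> R7 @ bar 1 tick 0 v(1,): B3->F4 leap 6st
  -> R2 @ bar 2 tick 0 v(0, 1): A3/F4 m6 -> B3/B4 P8 similar
  -> R7 @ bar 2 tick 0 v(1,): F4->B4 leap 6st
  -> R4 @ bar 2 tick 2 v(0, 1): B3/F4 TT untreated
  -> R7 @ bar 2 tick 3 v(1,): F4->B4 leap 6st
  -> R7 @ bar 3 tick 0 v(1,): B4->F4 leap 6st
  -> R3 @ bar 7 tick 0 v(0, 1): F3 above E3
  -> R4 @ bar 7 tick 0 v(0, 1): F3/E3 m2 untreated
  -> R7 @ bar 7 tick 1 v(1,): E3->D4 leap 10st
  -> R2 @ bar 9 tick 0 v(0, 1): F3/D4 M6 -> G3/G4 P8 similar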